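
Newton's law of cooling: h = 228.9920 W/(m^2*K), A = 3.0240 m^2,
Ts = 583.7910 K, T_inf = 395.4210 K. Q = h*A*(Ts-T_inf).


dT = 188.3700 K
Q = 228.9920 * 3.0240 * 188.3700 = 130440.9145 W

130440.9145 W


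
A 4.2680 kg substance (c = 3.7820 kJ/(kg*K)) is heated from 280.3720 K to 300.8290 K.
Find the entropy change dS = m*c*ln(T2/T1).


T2/T1 = 1.0730
ln(T2/T1) = 0.0704
dS = 4.2680 * 3.7820 * 0.0704 = 1.1368 kJ/K

1.1368 kJ/K


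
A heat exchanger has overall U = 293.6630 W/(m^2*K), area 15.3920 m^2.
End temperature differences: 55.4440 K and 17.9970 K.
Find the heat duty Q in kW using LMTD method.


LMTD = 33.2812 K
Q = 293.6630 * 15.3920 * 33.2812 = 150433.2299 W = 150.4332 kW

150.4332 kW


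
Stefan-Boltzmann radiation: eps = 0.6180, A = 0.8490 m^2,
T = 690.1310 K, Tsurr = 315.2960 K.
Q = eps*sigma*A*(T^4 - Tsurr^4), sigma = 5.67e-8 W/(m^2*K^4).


T^4 = 2.2684e+11
Tsurr^4 = 9.8827e+09
Q = 0.6180 * 5.67e-8 * 0.8490 * 2.1696e+11 = 6454.4668 W

6454.4668 W


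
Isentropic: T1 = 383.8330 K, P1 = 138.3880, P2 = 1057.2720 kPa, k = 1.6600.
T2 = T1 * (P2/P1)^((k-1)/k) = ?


(k-1)/k = 0.3976
(P2/P1)^exp = 2.2444
T2 = 383.8330 * 2.2444 = 861.4889 K

861.4889 K


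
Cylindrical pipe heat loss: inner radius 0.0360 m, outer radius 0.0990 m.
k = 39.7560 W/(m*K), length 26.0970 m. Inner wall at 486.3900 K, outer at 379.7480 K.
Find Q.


dT = 106.6420 K
ln(ro/ri) = 1.0116
Q = 2*pi*39.7560*26.0970*106.6420 / 1.0116 = 687214.3272 W

687214.3272 W


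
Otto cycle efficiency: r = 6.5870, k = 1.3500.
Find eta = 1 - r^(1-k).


r^(k-1) = 1.9344
eta = 1 - 1/1.9344 = 0.4830 = 48.3037%

48.3037%


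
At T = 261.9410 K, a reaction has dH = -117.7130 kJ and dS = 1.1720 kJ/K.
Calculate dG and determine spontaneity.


T*dS = 261.9410 * 1.1720 = 306.9949 kJ
dG = -117.7130 - 306.9949 = -424.7079 kJ (spontaneous)

dG = -424.7079 kJ, spontaneous


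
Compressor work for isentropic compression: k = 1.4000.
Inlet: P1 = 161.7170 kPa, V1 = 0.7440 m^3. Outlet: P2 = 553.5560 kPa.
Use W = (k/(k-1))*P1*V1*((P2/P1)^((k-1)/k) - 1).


(k-1)/k = 0.2857
(P2/P1)^exp = 1.4213
W = 3.5000 * 161.7170 * 0.7440 * (1.4213 - 1) = 177.4164 kJ

177.4164 kJ


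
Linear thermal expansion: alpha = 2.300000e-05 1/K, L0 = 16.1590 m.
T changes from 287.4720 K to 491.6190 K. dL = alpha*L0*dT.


dT = 204.1470 K
dL = 2.300000e-05 * 16.1590 * 204.1470 = 0.075873 m
L_final = 16.234873 m

dL = 0.075873 m


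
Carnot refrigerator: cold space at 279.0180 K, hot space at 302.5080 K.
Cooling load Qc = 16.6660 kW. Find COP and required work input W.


COP = 279.0180 / 23.4900 = 11.8782
W = 16.6660 / 11.8782 = 1.4031 kW

COP = 11.8782, W = 1.4031 kW


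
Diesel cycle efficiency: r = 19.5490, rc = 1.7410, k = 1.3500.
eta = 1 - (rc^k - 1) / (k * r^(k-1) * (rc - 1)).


r^(k-1) = 2.8307
rc^k = 2.1139
eta = 0.6066 = 60.6641%

60.6641%


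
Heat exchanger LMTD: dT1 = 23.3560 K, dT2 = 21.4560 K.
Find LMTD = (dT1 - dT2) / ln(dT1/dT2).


dT1/dT2 = 1.0886
ln(dT1/dT2) = 0.0848
LMTD = 1.9000 / 0.0848 = 22.3926 K

22.3926 K


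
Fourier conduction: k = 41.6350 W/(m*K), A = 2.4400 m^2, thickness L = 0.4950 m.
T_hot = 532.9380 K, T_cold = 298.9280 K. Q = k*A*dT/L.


dT = 234.0100 K
Q = 41.6350 * 2.4400 * 234.0100 / 0.4950 = 48026.1323 W

48026.1323 W


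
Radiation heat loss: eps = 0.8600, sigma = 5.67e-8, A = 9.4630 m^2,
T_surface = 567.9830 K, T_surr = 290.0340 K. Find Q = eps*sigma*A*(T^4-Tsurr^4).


T^4 = 1.0407e+11
Tsurr^4 = 7.0761e+09
Q = 0.8600 * 5.67e-8 * 9.4630 * 9.6998e+10 = 44758.0952 W

44758.0952 W


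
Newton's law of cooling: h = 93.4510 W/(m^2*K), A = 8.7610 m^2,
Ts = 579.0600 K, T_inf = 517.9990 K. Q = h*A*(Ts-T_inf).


dT = 61.0610 K
Q = 93.4510 * 8.7610 * 61.0610 = 49992.1190 W

49992.1190 W


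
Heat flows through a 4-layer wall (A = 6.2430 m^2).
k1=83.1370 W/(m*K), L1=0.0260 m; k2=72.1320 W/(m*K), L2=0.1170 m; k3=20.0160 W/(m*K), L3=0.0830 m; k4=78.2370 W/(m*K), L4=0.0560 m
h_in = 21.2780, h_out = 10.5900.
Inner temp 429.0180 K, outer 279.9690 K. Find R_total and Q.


R_conv_in = 1/(21.2780*6.2430) = 0.0075
R_1 = 0.0260/(83.1370*6.2430) = 5.0094e-05
R_2 = 0.1170/(72.1320*6.2430) = 0.0003
R_3 = 0.0830/(20.0160*6.2430) = 0.0007
R_4 = 0.0560/(78.2370*6.2430) = 0.0001
R_conv_out = 1/(10.5900*6.2430) = 0.0151
R_total = 0.0237 K/W
Q = 149.0490 / 0.0237 = 6277.7977 W

R_total = 0.0237 K/W, Q = 6277.7977 W


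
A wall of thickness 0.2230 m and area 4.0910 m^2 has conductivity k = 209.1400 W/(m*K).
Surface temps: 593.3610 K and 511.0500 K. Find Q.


dT = 82.3110 K
Q = 209.1400 * 4.0910 * 82.3110 / 0.2230 = 315805.4337 W

315805.4337 W


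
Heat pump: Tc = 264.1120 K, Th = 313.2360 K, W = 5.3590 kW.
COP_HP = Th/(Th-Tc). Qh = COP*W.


COP = 313.2360 / 49.1240 = 6.3764
Qh = 6.3764 * 5.3590 = 34.1713 kW

COP = 6.3764, Qh = 34.1713 kW


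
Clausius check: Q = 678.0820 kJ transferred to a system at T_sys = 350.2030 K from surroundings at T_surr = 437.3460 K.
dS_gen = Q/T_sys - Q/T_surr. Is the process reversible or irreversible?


dS_sys = 678.0820/350.2030 = 1.9363 kJ/K
dS_surr = -678.0820/437.3460 = -1.5504 kJ/K
dS_gen = 1.9363 - 1.5504 = 0.3858 kJ/K (irreversible)

dS_gen = 0.3858 kJ/K, irreversible


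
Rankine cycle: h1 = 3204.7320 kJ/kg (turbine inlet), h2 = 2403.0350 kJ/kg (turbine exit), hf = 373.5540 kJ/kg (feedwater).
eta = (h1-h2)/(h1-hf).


W = 801.6970 kJ/kg
Q_in = 2831.1780 kJ/kg
eta = 0.2832 = 28.3167%

eta = 28.3167%


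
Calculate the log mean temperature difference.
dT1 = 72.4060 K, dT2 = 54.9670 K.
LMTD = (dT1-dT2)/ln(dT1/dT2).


dT1/dT2 = 1.3173
ln(dT1/dT2) = 0.2756
LMTD = 17.4390 / 0.2756 = 63.2866 K

63.2866 K


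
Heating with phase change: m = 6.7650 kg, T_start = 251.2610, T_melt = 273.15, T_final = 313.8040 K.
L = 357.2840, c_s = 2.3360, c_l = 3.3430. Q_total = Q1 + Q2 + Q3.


Q1 (sensible, solid) = 6.7650 * 2.3360 * 21.8890 = 345.9127 kJ
Q2 (latent) = 6.7650 * 357.2840 = 2417.0263 kJ
Q3 (sensible, liquid) = 6.7650 * 3.3430 * 40.6540 = 919.4063 kJ
Q_total = 3682.3453 kJ

3682.3453 kJ


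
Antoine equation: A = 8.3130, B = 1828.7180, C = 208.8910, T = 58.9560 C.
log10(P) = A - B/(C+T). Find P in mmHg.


C+T = 267.8470
B/(C+T) = 6.8275
log10(P) = 8.3130 - 6.8275 = 1.4855
P = 10^1.4855 = 30.5863 mmHg

30.5863 mmHg


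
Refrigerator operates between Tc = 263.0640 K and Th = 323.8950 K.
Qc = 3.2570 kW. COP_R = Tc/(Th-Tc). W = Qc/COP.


COP = 263.0640 / 60.8310 = 4.3245
W = 3.2570 / 4.3245 = 0.7531 kW

COP = 4.3245, W = 0.7531 kW


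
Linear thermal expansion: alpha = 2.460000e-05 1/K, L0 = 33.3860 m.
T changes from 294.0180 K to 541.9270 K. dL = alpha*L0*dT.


dT = 247.9090 K
dL = 2.460000e-05 * 33.3860 * 247.9090 = 0.203607 m
L_final = 33.589607 m

dL = 0.203607 m


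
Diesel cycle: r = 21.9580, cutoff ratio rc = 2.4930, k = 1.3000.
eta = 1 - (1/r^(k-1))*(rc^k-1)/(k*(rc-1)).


r^(k-1) = 2.5263
rc^k = 3.2790
eta = 0.5352 = 53.5207%

53.5207%


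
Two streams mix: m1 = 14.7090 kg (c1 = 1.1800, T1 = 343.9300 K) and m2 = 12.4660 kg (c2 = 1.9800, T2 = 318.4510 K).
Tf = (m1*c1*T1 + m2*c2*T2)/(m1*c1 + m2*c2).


num = 13829.6864
den = 42.0393
Tf = 328.9704 K

328.9704 K


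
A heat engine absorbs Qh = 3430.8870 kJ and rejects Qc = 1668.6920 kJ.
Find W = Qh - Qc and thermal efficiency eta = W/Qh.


W = 3430.8870 - 1668.6920 = 1762.1950 kJ
eta = 1762.1950 / 3430.8870 = 0.5136 = 51.3627%

W = 1762.1950 kJ, eta = 51.3627%


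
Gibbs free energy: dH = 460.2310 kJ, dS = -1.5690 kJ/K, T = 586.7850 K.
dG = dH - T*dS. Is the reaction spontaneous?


T*dS = 586.7850 * -1.5690 = -920.6657 kJ
dG = 460.2310 + 920.6657 = 1380.8967 kJ (non-spontaneous)

dG = 1380.8967 kJ, non-spontaneous


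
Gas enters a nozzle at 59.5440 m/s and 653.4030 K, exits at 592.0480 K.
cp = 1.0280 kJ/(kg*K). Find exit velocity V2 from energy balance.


dT = 61.3550 K
2*cp*1000*dT = 126145.8800
V1^2 = 3545.4879
V2 = sqrt(129691.3679) = 360.1269 m/s

360.1269 m/s


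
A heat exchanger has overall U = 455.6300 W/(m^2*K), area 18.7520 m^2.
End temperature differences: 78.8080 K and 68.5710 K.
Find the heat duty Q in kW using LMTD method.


LMTD = 73.5708 K
Q = 455.6300 * 18.7520 * 73.5708 = 628587.2937 W = 628.5873 kW

628.5873 kW


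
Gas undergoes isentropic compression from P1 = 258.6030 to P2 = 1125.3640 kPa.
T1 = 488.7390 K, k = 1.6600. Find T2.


(k-1)/k = 0.3976
(P2/P1)^exp = 1.7944
T2 = 488.7390 * 1.7944 = 877.0045 K

877.0045 K


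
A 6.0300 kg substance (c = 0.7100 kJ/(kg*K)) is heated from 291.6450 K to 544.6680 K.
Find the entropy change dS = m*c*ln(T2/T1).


T2/T1 = 1.8676
ln(T2/T1) = 0.6246
dS = 6.0300 * 0.7100 * 0.6246 = 2.6743 kJ/K

2.6743 kJ/K


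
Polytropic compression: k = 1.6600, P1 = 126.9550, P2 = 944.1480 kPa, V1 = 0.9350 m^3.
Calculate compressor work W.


(k-1)/k = 0.3976
(P2/P1)^exp = 2.2205
W = 2.5152 * 126.9550 * 0.9350 * (2.2205 - 1) = 364.3959 kJ

364.3959 kJ


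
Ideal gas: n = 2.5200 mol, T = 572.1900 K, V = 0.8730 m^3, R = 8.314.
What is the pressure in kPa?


P = nRT/V = 2.5200 * 8.314 * 572.1900 / 0.8730
= 11988.1129 / 0.8730 = 13732.0881 Pa = 13.7321 kPa

13.7321 kPa


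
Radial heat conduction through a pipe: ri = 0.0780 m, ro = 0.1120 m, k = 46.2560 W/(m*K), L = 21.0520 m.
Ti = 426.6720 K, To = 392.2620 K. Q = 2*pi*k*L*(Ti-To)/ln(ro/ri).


dT = 34.4100 K
ln(ro/ri) = 0.3618
Q = 2*pi*46.2560*21.0520*34.4100 / 0.3618 = 581928.1478 W

581928.1478 W


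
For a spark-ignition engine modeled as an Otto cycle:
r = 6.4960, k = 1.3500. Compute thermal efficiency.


r^(k-1) = 1.9250
eta = 1 - 1/1.9250 = 0.4805 = 48.0514%

48.0514%


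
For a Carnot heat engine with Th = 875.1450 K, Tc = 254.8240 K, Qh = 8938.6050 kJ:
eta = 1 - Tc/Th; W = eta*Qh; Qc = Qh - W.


eta = 1 - 254.8240/875.1450 = 0.7088
W = 0.7088 * 8938.6050 = 6335.8694 kJ
Qc = 8938.6050 - 6335.8694 = 2602.7356 kJ

eta = 70.8821%, W = 6335.8694 kJ, Qc = 2602.7356 kJ


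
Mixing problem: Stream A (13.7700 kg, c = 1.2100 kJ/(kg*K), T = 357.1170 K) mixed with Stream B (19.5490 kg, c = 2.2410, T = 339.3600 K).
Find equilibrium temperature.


num = 20817.3034
den = 60.4710
Tf = 344.2526 K

344.2526 K


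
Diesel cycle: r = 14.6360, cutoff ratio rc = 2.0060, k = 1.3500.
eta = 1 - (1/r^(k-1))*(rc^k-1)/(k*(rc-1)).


r^(k-1) = 2.5580
rc^k = 2.5595
eta = 0.5511 = 55.1108%

55.1108%


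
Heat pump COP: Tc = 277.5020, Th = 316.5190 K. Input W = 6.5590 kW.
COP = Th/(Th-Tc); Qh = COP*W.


COP = 316.5190 / 39.0170 = 8.1123
Qh = 8.1123 * 6.5590 = 53.2088 kW

COP = 8.1123, Qh = 53.2088 kW


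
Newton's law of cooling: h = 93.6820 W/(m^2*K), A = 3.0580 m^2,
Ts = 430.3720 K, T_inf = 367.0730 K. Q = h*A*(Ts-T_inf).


dT = 63.2990 K
Q = 93.6820 * 3.0580 * 63.2990 = 18133.8694 W

18133.8694 W


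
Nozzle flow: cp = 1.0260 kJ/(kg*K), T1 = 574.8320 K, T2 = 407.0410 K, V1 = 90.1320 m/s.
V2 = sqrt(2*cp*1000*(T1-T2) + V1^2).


dT = 167.7910 K
2*cp*1000*dT = 344307.1320
V1^2 = 8123.7774
V2 = sqrt(352430.9094) = 593.6589 m/s

593.6589 m/s


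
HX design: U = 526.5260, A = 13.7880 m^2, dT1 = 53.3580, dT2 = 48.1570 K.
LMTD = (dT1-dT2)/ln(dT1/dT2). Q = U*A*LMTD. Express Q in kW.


LMTD = 50.7131 K
Q = 526.5260 * 13.7880 * 50.7131 = 368163.6382 W = 368.1636 kW

368.1636 kW


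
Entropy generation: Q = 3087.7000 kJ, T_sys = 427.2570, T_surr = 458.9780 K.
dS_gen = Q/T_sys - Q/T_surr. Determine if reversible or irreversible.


dS_sys = 3087.7000/427.2570 = 7.2268 kJ/K
dS_surr = -3087.7000/458.9780 = -6.7273 kJ/K
dS_gen = 7.2268 - 6.7273 = 0.4995 kJ/K (irreversible)

dS_gen = 0.4995 kJ/K, irreversible


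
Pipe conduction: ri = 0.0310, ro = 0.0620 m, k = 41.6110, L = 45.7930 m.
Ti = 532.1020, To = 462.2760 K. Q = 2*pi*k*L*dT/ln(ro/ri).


dT = 69.8260 K
ln(ro/ri) = 0.6931
Q = 2*pi*41.6110*45.7930*69.8260 / 0.6931 = 1206087.5110 W

1206087.5110 W


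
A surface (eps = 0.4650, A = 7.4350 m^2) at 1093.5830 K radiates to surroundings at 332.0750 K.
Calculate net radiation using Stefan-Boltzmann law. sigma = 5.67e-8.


T^4 = 1.4302e+12
Tsurr^4 = 1.2160e+10
Q = 0.4650 * 5.67e-8 * 7.4350 * 1.4181e+12 = 277981.3670 W

277981.3670 W


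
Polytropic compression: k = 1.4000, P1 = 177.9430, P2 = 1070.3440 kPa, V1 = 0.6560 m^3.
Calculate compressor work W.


(k-1)/k = 0.2857
(P2/P1)^exp = 1.6697
W = 3.5000 * 177.9430 * 0.6560 * (1.6697 - 1) = 273.6143 kJ

273.6143 kJ


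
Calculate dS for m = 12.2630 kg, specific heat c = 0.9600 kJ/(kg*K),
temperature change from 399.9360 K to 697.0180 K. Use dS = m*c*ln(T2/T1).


T2/T1 = 1.7428
ln(T2/T1) = 0.5555
dS = 12.2630 * 0.9600 * 0.5555 = 6.5397 kJ/K

6.5397 kJ/K


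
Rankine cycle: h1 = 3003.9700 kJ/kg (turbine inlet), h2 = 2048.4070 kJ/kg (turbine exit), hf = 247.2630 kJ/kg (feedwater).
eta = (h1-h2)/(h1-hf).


W = 955.5630 kJ/kg
Q_in = 2756.7070 kJ/kg
eta = 0.3466 = 34.6632%

eta = 34.6632%


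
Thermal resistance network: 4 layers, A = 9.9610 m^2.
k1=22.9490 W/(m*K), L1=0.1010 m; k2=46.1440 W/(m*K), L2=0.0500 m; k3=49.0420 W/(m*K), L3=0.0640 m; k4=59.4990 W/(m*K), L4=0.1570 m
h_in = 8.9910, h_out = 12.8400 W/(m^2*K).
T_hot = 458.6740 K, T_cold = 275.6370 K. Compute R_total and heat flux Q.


R_conv_in = 1/(8.9910*9.9610) = 0.0112
R_1 = 0.1010/(22.9490*9.9610) = 0.0004
R_2 = 0.0500/(46.1440*9.9610) = 0.0001
R_3 = 0.0640/(49.0420*9.9610) = 0.0001
R_4 = 0.1570/(59.4990*9.9610) = 0.0003
R_conv_out = 1/(12.8400*9.9610) = 0.0078
R_total = 0.0199 K/W
Q = 183.0370 / 0.0199 = 9183.5520 W

R_total = 0.0199 K/W, Q = 9183.5520 W


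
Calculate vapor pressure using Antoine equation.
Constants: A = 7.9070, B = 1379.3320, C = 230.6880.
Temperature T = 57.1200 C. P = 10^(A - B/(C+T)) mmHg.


C+T = 287.8080
B/(C+T) = 4.7925
log10(P) = 7.9070 - 4.7925 = 3.1145
P = 10^3.1145 = 1301.5407 mmHg

1301.5407 mmHg


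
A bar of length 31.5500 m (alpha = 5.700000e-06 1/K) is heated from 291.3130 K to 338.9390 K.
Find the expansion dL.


dT = 47.6260 K
dL = 5.700000e-06 * 31.5500 * 47.6260 = 0.008565 m
L_final = 31.558565 m

dL = 0.008565 m


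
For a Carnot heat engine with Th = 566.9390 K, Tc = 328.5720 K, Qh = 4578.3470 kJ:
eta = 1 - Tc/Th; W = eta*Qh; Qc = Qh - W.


eta = 1 - 328.5720/566.9390 = 0.4204
W = 0.4204 * 4578.3470 = 1924.9458 kJ
Qc = 4578.3470 - 1924.9458 = 2653.4012 kJ

eta = 42.0446%, W = 1924.9458 kJ, Qc = 2653.4012 kJ


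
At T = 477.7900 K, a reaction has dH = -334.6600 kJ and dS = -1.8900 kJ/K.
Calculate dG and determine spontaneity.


T*dS = 477.7900 * -1.8900 = -903.0231 kJ
dG = -334.6600 + 903.0231 = 568.3631 kJ (non-spontaneous)

dG = 568.3631 kJ, non-spontaneous


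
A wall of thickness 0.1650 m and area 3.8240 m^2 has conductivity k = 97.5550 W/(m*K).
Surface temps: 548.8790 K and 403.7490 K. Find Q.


dT = 145.1300 K
Q = 97.5550 * 3.8240 * 145.1300 / 0.1650 = 328126.0178 W

328126.0178 W


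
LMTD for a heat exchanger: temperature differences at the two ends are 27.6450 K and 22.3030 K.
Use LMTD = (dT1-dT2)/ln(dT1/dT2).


dT1/dT2 = 1.2395
ln(dT1/dT2) = 0.2147
LMTD = 5.3420 / 0.2147 = 24.8785 K

24.8785 K


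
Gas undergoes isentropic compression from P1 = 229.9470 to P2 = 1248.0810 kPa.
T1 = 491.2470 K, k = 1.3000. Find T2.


(k-1)/k = 0.2308
(P2/P1)^exp = 1.4775
T2 = 491.2470 * 1.4775 = 725.8159 K

725.8159 K


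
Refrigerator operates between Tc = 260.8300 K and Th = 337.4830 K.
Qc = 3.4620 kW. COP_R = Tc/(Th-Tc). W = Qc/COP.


COP = 260.8300 / 76.6530 = 3.4027
W = 3.4620 / 3.4027 = 1.0174 kW

COP = 3.4027, W = 1.0174 kW


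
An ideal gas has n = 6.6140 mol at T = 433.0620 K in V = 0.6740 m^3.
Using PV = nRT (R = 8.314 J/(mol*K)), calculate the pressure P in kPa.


P = nRT/V = 6.6140 * 8.314 * 433.0620 / 0.6740
= 23813.5580 / 0.6740 = 35331.6884 Pa = 35.3317 kPa

35.3317 kPa


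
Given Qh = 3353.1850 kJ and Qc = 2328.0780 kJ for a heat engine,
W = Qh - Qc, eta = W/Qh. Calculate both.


W = 3353.1850 - 2328.0780 = 1025.1070 kJ
eta = 1025.1070 / 3353.1850 = 0.3057 = 30.5711%

W = 1025.1070 kJ, eta = 30.5711%


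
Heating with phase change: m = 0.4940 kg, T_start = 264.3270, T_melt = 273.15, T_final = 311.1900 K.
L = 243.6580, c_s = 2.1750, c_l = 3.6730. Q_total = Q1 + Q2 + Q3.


Q1 (sensible, solid) = 0.4940 * 2.1750 * 8.8230 = 9.4799 kJ
Q2 (latent) = 0.4940 * 243.6580 = 120.3671 kJ
Q3 (sensible, liquid) = 0.4940 * 3.6730 * 38.0400 = 69.0221 kJ
Q_total = 198.8691 kJ

198.8691 kJ


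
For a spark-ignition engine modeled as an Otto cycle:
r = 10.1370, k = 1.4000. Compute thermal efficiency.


r^(k-1) = 2.5256
eta = 1 - 1/2.5256 = 0.6041 = 60.4054%

60.4054%


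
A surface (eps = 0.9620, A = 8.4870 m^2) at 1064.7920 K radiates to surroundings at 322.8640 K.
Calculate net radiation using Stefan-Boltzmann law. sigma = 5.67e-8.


T^4 = 1.2855e+12
Tsurr^4 = 1.0866e+10
Q = 0.9620 * 5.67e-8 * 8.4870 * 1.2746e+12 = 590044.3874 W

590044.3874 W


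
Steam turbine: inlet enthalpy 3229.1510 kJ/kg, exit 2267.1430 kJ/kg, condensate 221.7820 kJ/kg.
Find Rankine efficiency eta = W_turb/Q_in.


W = 962.0080 kJ/kg
Q_in = 3007.3690 kJ/kg
eta = 0.3199 = 31.9884%

eta = 31.9884%


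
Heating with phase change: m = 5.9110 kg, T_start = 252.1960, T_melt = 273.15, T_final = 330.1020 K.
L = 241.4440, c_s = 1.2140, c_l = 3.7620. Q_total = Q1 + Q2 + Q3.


Q1 (sensible, solid) = 5.9110 * 1.2140 * 20.9540 = 150.3649 kJ
Q2 (latent) = 5.9110 * 241.4440 = 1427.1755 kJ
Q3 (sensible, liquid) = 5.9110 * 3.7620 * 56.9520 = 1266.4520 kJ
Q_total = 2843.9924 kJ

2843.9924 kJ


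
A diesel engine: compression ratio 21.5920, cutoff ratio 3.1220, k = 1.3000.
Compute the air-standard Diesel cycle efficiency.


r^(k-1) = 2.5136
rc^k = 4.3930
eta = 0.5107 = 51.0662%

51.0662%


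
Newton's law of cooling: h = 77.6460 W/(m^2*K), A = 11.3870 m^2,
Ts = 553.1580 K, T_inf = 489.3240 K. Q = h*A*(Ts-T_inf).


dT = 63.8340 K
Q = 77.6460 * 11.3870 * 63.8340 = 56439.1504 W

56439.1504 W


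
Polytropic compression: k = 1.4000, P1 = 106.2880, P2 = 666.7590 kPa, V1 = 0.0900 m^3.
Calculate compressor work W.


(k-1)/k = 0.2857
(P2/P1)^exp = 1.6899
W = 3.5000 * 106.2880 * 0.0900 * (1.6899 - 1) = 23.0973 kJ

23.0973 kJ


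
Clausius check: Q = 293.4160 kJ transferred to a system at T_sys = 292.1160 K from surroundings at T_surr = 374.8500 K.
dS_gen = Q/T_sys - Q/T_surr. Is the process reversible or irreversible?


dS_sys = 293.4160/292.1160 = 1.0045 kJ/K
dS_surr = -293.4160/374.8500 = -0.7828 kJ/K
dS_gen = 1.0045 - 0.7828 = 0.2217 kJ/K (irreversible)

dS_gen = 0.2217 kJ/K, irreversible


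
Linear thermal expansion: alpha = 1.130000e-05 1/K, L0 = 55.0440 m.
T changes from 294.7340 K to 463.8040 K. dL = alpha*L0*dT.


dT = 169.0700 K
dL = 1.130000e-05 * 55.0440 * 169.0700 = 0.105161 m
L_final = 55.149161 m

dL = 0.105161 m


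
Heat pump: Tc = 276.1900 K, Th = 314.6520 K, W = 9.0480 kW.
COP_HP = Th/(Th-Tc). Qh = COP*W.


COP = 314.6520 / 38.4620 = 8.1809
Qh = 8.1809 * 9.0480 = 74.0204 kW

COP = 8.1809, Qh = 74.0204 kW


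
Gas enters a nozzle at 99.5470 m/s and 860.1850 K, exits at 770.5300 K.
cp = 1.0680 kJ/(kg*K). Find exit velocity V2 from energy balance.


dT = 89.6550 K
2*cp*1000*dT = 191503.0800
V1^2 = 9909.6052
V2 = sqrt(201412.6852) = 448.7902 m/s

448.7902 m/s


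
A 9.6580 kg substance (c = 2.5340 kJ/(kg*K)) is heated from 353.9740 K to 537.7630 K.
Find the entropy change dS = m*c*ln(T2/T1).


T2/T1 = 1.5192
ln(T2/T1) = 0.4182
dS = 9.6580 * 2.5340 * 0.4182 = 10.2346 kJ/K

10.2346 kJ/K


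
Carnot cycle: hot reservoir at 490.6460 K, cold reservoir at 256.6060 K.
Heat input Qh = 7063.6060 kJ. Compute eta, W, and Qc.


eta = 1 - 256.6060/490.6460 = 0.4770
W = 0.4770 * 7063.6060 = 3369.3668 kJ
Qc = 7063.6060 - 3369.3668 = 3694.2392 kJ

eta = 47.7004%, W = 3369.3668 kJ, Qc = 3694.2392 kJ


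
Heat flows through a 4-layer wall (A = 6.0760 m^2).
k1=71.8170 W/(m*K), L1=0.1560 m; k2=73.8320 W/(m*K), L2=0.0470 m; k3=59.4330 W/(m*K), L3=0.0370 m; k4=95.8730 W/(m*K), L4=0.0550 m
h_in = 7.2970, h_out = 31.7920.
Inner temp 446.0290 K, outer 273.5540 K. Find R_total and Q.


R_conv_in = 1/(7.2970*6.0760) = 0.0226
R_1 = 0.1560/(71.8170*6.0760) = 0.0004
R_2 = 0.0470/(73.8320*6.0760) = 0.0001
R_3 = 0.0370/(59.4330*6.0760) = 0.0001
R_4 = 0.0550/(95.8730*6.0760) = 9.4417e-05
R_conv_out = 1/(31.7920*6.0760) = 0.0052
R_total = 0.0284 K/W
Q = 172.4750 / 0.0284 = 6075.0466 W

R_total = 0.0284 K/W, Q = 6075.0466 W


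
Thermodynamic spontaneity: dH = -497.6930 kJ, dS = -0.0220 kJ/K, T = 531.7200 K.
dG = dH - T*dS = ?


T*dS = 531.7200 * -0.0220 = -11.6978 kJ
dG = -497.6930 + 11.6978 = -485.9952 kJ (spontaneous)

dG = -485.9952 kJ, spontaneous


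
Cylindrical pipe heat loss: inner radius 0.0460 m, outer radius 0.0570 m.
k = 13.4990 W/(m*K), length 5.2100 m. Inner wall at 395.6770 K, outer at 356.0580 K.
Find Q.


dT = 39.6190 K
ln(ro/ri) = 0.2144
Q = 2*pi*13.4990*5.2100*39.6190 / 0.2144 = 81654.0861 W

81654.0861 W


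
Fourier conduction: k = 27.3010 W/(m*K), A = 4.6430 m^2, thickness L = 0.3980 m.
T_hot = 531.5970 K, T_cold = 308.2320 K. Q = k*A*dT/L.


dT = 223.3650 K
Q = 27.3010 * 4.6430 * 223.3650 / 0.3980 = 71139.2511 W

71139.2511 W


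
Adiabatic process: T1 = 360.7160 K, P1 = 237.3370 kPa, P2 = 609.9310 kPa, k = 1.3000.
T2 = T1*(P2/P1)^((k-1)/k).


(k-1)/k = 0.2308
(P2/P1)^exp = 1.2434
T2 = 360.7160 * 1.2434 = 448.4987 K

448.4987 K


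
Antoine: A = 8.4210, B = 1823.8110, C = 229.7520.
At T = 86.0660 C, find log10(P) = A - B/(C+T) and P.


C+T = 315.8180
B/(C+T) = 5.7749
log10(P) = 8.4210 - 5.7749 = 2.6461
P = 10^2.6461 = 442.7108 mmHg

442.7108 mmHg


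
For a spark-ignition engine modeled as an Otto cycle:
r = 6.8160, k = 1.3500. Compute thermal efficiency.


r^(k-1) = 1.9577
eta = 1 - 1/1.9577 = 0.4892 = 48.9184%

48.9184%


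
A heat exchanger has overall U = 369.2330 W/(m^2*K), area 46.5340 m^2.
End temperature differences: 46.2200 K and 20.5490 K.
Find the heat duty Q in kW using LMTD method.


LMTD = 31.6691 K
Q = 369.2330 * 46.5340 * 31.6691 = 544135.3069 W = 544.1353 kW

544.1353 kW


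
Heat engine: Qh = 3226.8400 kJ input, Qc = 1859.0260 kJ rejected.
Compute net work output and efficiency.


W = 3226.8400 - 1859.0260 = 1367.8140 kJ
eta = 1367.8140 / 3226.8400 = 0.4239 = 42.3887%

W = 1367.8140 kJ, eta = 42.3887%


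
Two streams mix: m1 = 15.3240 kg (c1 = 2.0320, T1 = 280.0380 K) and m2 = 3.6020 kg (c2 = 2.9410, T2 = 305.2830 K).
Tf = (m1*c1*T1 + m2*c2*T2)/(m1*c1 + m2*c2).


num = 11953.9363
den = 41.7319
Tf = 286.4464 K

286.4464 K


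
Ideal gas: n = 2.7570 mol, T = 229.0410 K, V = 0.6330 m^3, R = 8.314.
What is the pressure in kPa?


P = nRT/V = 2.7570 * 8.314 * 229.0410 / 0.6330
= 5250.0086 / 0.6330 = 8293.8525 Pa = 8.2939 kPa

8.2939 kPa


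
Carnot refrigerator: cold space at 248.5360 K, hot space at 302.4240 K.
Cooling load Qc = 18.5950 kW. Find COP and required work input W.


COP = 248.5360 / 53.8880 = 4.6121
W = 18.5950 / 4.6121 = 4.0318 kW

COP = 4.6121, W = 4.0318 kW


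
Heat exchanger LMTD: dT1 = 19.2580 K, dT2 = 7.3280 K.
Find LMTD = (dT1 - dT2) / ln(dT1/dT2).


dT1/dT2 = 2.6280
ln(dT1/dT2) = 0.9662
LMTD = 11.9300 / 0.9662 = 12.3470 K

12.3470 K


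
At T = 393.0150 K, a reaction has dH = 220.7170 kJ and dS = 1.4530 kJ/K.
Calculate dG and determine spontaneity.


T*dS = 393.0150 * 1.4530 = 571.0508 kJ
dG = 220.7170 - 571.0508 = -350.3338 kJ (spontaneous)

dG = -350.3338 kJ, spontaneous


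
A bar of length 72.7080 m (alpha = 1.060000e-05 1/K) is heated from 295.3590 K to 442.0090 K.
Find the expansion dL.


dT = 146.6500 K
dL = 1.060000e-05 * 72.7080 * 146.6500 = 0.113024 m
L_final = 72.821024 m

dL = 0.113024 m


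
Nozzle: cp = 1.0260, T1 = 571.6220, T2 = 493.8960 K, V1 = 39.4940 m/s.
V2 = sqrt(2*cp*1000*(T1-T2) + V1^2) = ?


dT = 77.7260 K
2*cp*1000*dT = 159493.7520
V1^2 = 1559.7760
V2 = sqrt(161053.5280) = 401.3147 m/s

401.3147 m/s


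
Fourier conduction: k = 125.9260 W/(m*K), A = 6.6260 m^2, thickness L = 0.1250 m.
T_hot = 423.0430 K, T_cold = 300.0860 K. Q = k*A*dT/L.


dT = 122.9570 K
Q = 125.9260 * 6.6260 * 122.9570 / 0.1250 = 820748.4765 W

820748.4765 W


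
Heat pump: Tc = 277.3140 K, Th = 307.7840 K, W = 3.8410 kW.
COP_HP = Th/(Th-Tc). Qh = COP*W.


COP = 307.7840 / 30.4700 = 10.1012
Qh = 10.1012 * 3.8410 = 38.7988 kW

COP = 10.1012, Qh = 38.7988 kW


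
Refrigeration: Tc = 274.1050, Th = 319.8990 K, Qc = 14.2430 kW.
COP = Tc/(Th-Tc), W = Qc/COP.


COP = 274.1050 / 45.7940 = 5.9856
W = 14.2430 / 5.9856 = 2.3795 kW

COP = 5.9856, W = 2.3795 kW


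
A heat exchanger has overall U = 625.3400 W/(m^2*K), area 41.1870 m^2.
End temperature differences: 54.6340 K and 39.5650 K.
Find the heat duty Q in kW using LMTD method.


LMTD = 46.6950 K
Q = 625.3400 * 41.1870 * 46.6950 = 1202669.6343 W = 1202.6696 kW

1202.6696 kW


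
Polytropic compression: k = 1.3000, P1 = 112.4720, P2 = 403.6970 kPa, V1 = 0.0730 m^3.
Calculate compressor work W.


(k-1)/k = 0.2308
(P2/P1)^exp = 1.3430
W = 4.3333 * 112.4720 * 0.0730 * (1.3430 - 1) = 12.2039 kJ

12.2039 kJ


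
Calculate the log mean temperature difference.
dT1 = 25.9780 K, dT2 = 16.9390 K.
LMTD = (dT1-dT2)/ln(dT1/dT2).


dT1/dT2 = 1.5336
ln(dT1/dT2) = 0.4276
LMTD = 9.0390 / 0.4276 = 21.1374 K

21.1374 K


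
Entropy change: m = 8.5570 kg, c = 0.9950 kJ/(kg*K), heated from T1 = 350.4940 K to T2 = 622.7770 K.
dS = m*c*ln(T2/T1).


T2/T1 = 1.7769
ln(T2/T1) = 0.5748
dS = 8.5570 * 0.9950 * 0.5748 = 4.8944 kJ/K

4.8944 kJ/K


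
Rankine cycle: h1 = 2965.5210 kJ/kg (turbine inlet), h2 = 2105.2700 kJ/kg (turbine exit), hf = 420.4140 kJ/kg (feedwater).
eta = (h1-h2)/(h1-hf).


W = 860.2510 kJ/kg
Q_in = 2545.1070 kJ/kg
eta = 0.3380 = 33.8002%

eta = 33.8002%


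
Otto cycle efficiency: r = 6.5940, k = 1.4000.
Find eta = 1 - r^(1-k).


r^(k-1) = 2.1265
eta = 1 - 1/2.1265 = 0.5297 = 52.9737%

52.9737%


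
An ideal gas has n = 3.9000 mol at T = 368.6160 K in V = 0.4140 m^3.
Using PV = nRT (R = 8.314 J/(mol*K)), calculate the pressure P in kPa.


P = nRT/V = 3.9000 * 8.314 * 368.6160 / 0.4140
= 11952.2264 / 0.4140 = 28870.1120 Pa = 28.8701 kPa

28.8701 kPa


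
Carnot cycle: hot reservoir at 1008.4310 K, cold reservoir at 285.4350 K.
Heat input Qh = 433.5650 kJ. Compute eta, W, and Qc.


eta = 1 - 285.4350/1008.4310 = 0.7170
W = 0.7170 * 433.5650 = 310.8450 kJ
Qc = 433.5650 - 310.8450 = 122.7200 kJ

eta = 71.6951%, W = 310.8450 kJ, Qc = 122.7200 kJ


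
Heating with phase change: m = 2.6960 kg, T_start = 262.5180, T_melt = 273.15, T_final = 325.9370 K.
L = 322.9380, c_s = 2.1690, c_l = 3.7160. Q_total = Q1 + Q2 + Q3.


Q1 (sensible, solid) = 2.6960 * 2.1690 * 10.6320 = 62.1719 kJ
Q2 (latent) = 2.6960 * 322.9380 = 870.6408 kJ
Q3 (sensible, liquid) = 2.6960 * 3.7160 * 52.7870 = 528.8379 kJ
Q_total = 1461.6507 kJ

1461.6507 kJ


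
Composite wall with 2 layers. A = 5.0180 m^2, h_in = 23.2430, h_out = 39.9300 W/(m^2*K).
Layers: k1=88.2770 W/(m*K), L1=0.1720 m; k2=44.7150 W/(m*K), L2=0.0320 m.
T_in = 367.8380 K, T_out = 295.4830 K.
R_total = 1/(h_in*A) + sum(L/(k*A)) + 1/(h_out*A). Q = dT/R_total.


R_conv_in = 1/(23.2430*5.0180) = 0.0086
R_1 = 0.1720/(88.2770*5.0180) = 0.0004
R_2 = 0.0320/(44.7150*5.0180) = 0.0001
R_conv_out = 1/(39.9300*5.0180) = 0.0050
R_total = 0.0141 K/W
Q = 72.3550 / 0.0141 = 5133.1717 W

R_total = 0.0141 K/W, Q = 5133.1717 W


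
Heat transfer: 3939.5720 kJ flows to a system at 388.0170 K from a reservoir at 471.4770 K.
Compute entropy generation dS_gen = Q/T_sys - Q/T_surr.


dS_sys = 3939.5720/388.0170 = 10.1531 kJ/K
dS_surr = -3939.5720/471.4770 = -8.3558 kJ/K
dS_gen = 10.1531 - 8.3558 = 1.7973 kJ/K (irreversible)

dS_gen = 1.7973 kJ/K, irreversible


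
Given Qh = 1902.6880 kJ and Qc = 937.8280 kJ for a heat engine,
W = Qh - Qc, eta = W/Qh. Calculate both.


W = 1902.6880 - 937.8280 = 964.8600 kJ
eta = 964.8600 / 1902.6880 = 0.5071 = 50.7104%

W = 964.8600 kJ, eta = 50.7104%


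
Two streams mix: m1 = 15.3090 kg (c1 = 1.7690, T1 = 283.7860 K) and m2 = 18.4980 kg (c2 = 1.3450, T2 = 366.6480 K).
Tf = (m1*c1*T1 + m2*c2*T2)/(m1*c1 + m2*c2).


num = 16807.5175
den = 51.9614
Tf = 323.4614 K

323.4614 K


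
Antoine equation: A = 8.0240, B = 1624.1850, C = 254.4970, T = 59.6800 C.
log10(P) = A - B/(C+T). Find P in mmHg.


C+T = 314.1770
B/(C+T) = 5.1696
log10(P) = 8.0240 - 5.1696 = 2.8544
P = 10^2.8544 = 715.0730 mmHg

715.0730 mmHg


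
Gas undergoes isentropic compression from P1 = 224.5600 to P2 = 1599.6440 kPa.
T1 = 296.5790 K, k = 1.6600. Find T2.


(k-1)/k = 0.3976
(P2/P1)^exp = 2.1828
T2 = 296.5790 * 2.1828 = 647.3842 K

647.3842 K


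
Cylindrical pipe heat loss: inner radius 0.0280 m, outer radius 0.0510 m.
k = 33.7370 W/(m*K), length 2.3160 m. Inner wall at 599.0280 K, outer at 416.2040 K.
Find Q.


dT = 182.8240 K
ln(ro/ri) = 0.5996
Q = 2*pi*33.7370*2.3160*182.8240 / 0.5996 = 149685.9948 W

149685.9948 W


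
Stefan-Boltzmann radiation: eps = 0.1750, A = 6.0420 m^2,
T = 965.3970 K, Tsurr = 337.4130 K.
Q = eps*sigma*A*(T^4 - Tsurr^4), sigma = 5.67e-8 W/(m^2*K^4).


T^4 = 8.6861e+11
Tsurr^4 = 1.2961e+10
Q = 0.1750 * 5.67e-8 * 6.0420 * 8.5565e+11 = 51297.5097 W

51297.5097 W


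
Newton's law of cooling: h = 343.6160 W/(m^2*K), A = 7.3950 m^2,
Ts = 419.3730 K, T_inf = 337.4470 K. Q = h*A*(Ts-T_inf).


dT = 81.9260 K
Q = 343.6160 * 7.3950 * 81.9260 = 208177.2693 W

208177.2693 W


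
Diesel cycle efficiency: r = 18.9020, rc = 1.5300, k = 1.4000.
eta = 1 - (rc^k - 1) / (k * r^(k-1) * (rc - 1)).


r^(k-1) = 3.2404
rc^k = 1.8137
eta = 0.6616 = 66.1575%

66.1575%


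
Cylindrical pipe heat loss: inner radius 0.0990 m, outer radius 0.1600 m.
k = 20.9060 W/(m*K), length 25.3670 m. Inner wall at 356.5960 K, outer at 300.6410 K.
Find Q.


dT = 55.9550 K
ln(ro/ri) = 0.4801
Q = 2*pi*20.9060*25.3670*55.9550 / 0.4801 = 388390.6464 W

388390.6464 W


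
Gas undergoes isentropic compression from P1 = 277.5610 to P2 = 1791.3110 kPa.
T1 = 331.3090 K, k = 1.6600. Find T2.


(k-1)/k = 0.3976
(P2/P1)^exp = 2.0988
T2 = 331.3090 * 2.0988 = 695.3555 K

695.3555 K


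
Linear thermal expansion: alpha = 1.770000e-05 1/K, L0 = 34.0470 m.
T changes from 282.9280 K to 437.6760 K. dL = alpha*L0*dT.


dT = 154.7480 K
dL = 1.770000e-05 * 34.0470 * 154.7480 = 0.093256 m
L_final = 34.140256 m

dL = 0.093256 m


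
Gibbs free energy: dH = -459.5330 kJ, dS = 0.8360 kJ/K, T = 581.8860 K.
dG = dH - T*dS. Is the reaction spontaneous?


T*dS = 581.8860 * 0.8360 = 486.4567 kJ
dG = -459.5330 - 486.4567 = -945.9897 kJ (spontaneous)

dG = -945.9897 kJ, spontaneous


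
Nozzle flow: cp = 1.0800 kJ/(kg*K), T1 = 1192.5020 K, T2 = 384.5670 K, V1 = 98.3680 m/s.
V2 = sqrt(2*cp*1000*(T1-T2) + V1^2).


dT = 807.9350 K
2*cp*1000*dT = 1745139.6000
V1^2 = 9676.2634
V2 = sqrt(1754815.8634) = 1324.6946 m/s

1324.6946 m/s


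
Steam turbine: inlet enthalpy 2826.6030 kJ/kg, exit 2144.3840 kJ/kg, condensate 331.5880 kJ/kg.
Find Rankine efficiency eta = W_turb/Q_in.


W = 682.2190 kJ/kg
Q_in = 2495.0150 kJ/kg
eta = 0.2734 = 27.3433%

eta = 27.3433%


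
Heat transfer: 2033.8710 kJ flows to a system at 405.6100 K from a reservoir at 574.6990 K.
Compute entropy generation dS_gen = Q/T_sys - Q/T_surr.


dS_sys = 2033.8710/405.6100 = 5.0144 kJ/K
dS_surr = -2033.8710/574.6990 = -3.5390 kJ/K
dS_gen = 5.0144 - 3.5390 = 1.4753 kJ/K (irreversible)

dS_gen = 1.4753 kJ/K, irreversible


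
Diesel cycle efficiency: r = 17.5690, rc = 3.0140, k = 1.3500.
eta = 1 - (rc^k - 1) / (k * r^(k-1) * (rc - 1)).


r^(k-1) = 2.7269
rc^k = 4.4345
eta = 0.5368 = 53.6759%

53.6759%


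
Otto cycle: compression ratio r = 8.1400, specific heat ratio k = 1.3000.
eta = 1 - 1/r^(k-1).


r^(k-1) = 1.8758
eta = 1 - 1/1.8758 = 0.4669 = 46.6895%

46.6895%


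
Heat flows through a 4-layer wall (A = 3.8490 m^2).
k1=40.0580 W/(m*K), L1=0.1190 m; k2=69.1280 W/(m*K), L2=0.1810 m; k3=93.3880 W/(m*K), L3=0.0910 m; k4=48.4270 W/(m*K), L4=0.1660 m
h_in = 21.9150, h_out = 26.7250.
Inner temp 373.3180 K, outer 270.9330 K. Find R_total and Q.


R_conv_in = 1/(21.9150*3.8490) = 0.0119
R_1 = 0.1190/(40.0580*3.8490) = 0.0008
R_2 = 0.1810/(69.1280*3.8490) = 0.0007
R_3 = 0.0910/(93.3880*3.8490) = 0.0003
R_4 = 0.1660/(48.4270*3.8490) = 0.0009
R_conv_out = 1/(26.7250*3.8490) = 0.0097
R_total = 0.0242 K/W
Q = 102.3850 / 0.0242 = 4235.5831 W

R_total = 0.0242 K/W, Q = 4235.5831 W


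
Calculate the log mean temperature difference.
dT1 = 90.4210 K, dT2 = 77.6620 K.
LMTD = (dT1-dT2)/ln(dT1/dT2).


dT1/dT2 = 1.1643
ln(dT1/dT2) = 0.1521
LMTD = 12.7590 / 0.1521 = 83.8798 K

83.8798 K


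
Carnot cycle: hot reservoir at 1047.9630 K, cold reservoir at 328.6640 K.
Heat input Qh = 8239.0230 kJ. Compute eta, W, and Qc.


eta = 1 - 328.6640/1047.9630 = 0.6864
W = 0.6864 * 8239.0230 = 5655.0861 kJ
Qc = 8239.0230 - 5655.0861 = 2583.9369 kJ

eta = 68.6378%, W = 5655.0861 kJ, Qc = 2583.9369 kJ


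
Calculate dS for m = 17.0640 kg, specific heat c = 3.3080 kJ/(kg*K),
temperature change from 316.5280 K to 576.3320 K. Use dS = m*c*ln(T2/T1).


T2/T1 = 1.8208
ln(T2/T1) = 0.5993
dS = 17.0640 * 3.3080 * 0.5993 = 33.8275 kJ/K

33.8275 kJ/K


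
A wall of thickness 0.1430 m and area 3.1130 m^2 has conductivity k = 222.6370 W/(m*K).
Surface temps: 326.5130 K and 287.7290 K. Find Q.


dT = 38.7840 K
Q = 222.6370 * 3.1130 * 38.7840 / 0.1430 = 187971.9396 W

187971.9396 W


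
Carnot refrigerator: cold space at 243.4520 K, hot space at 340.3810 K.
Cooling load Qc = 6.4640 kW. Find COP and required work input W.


COP = 243.4520 / 96.9290 = 2.5117
W = 6.4640 / 2.5117 = 2.5736 kW

COP = 2.5117, W = 2.5736 kW


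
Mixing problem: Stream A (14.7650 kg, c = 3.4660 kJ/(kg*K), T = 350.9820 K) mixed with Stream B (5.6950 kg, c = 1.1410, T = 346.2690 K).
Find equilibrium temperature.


num = 20211.7301
den = 57.6735
Tf = 350.4510 K

350.4510 K


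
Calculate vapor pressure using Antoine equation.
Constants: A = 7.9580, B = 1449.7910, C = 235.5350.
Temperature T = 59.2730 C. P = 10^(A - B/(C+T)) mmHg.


C+T = 294.8080
B/(C+T) = 4.9177
log10(P) = 7.9580 - 4.9177 = 3.0403
P = 10^3.0403 = 1097.1185 mmHg

1097.1185 mmHg


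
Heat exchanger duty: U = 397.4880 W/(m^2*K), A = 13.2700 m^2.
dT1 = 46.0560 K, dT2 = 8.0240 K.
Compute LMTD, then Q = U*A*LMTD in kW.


LMTD = 21.7646 K
Q = 397.4880 * 13.2700 * 21.7646 = 114801.2348 W = 114.8012 kW

114.8012 kW


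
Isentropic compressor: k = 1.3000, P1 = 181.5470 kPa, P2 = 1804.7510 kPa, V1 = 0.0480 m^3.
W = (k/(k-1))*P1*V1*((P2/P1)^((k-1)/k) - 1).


(k-1)/k = 0.2308
(P2/P1)^exp = 1.6989
W = 4.3333 * 181.5470 * 0.0480 * (1.6989 - 1) = 26.3929 kJ

26.3929 kJ


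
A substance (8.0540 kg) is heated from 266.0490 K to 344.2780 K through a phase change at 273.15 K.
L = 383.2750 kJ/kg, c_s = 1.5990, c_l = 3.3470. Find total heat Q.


Q1 (sensible, solid) = 8.0540 * 1.5990 * 7.1010 = 91.4491 kJ
Q2 (latent) = 8.0540 * 383.2750 = 3086.8969 kJ
Q3 (sensible, liquid) = 8.0540 * 3.3470 * 71.1280 = 1917.3789 kJ
Q_total = 5095.7248 kJ

5095.7248 kJ


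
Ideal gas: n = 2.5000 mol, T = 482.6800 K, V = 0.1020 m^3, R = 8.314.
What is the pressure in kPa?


P = nRT/V = 2.5000 * 8.314 * 482.6800 / 0.1020
= 10032.5038 / 0.1020 = 98357.8804 Pa = 98.3579 kPa

98.3579 kPa


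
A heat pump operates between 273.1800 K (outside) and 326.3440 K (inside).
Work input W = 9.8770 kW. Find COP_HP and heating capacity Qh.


COP = 326.3440 / 53.1640 = 6.1384
Qh = 6.1384 * 9.8770 = 60.6294 kW

COP = 6.1384, Qh = 60.6294 kW


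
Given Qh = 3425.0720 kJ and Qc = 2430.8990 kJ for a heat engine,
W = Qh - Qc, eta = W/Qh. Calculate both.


W = 3425.0720 - 2430.8990 = 994.1730 kJ
eta = 994.1730 / 3425.0720 = 0.2903 = 29.0263%

W = 994.1730 kJ, eta = 29.0263%


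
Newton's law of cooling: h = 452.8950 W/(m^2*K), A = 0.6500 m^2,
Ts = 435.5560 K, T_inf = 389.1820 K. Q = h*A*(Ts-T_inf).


dT = 46.3740 K
Q = 452.8950 * 0.6500 * 46.3740 = 13651.6593 W

13651.6593 W


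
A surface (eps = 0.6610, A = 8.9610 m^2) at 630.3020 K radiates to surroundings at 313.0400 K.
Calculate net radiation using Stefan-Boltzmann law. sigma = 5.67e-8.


T^4 = 1.5783e+11
Tsurr^4 = 9.6028e+09
Q = 0.6610 * 5.67e-8 * 8.9610 * 1.4823e+11 = 49782.2276 W

49782.2276 W


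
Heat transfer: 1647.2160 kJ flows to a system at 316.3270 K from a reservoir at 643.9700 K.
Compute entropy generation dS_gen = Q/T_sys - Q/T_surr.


dS_sys = 1647.2160/316.3270 = 5.2073 kJ/K
dS_surr = -1647.2160/643.9700 = -2.5579 kJ/K
dS_gen = 5.2073 - 2.5579 = 2.6494 kJ/K (irreversible)

dS_gen = 2.6494 kJ/K, irreversible


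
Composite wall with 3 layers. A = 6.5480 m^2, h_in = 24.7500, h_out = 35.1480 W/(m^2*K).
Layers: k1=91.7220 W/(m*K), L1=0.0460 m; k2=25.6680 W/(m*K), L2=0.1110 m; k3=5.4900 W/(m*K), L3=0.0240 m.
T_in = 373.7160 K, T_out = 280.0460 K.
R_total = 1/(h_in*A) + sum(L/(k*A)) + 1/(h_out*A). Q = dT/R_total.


R_conv_in = 1/(24.7500*6.5480) = 0.0062
R_1 = 0.0460/(91.7220*6.5480) = 7.6591e-05
R_2 = 0.1110/(25.6680*6.5480) = 0.0007
R_3 = 0.0240/(5.4900*6.5480) = 0.0007
R_conv_out = 1/(35.1480*6.5480) = 0.0043
R_total = 0.0119 K/W
Q = 93.6700 / 0.0119 = 7858.1659 W

R_total = 0.0119 K/W, Q = 7858.1659 W


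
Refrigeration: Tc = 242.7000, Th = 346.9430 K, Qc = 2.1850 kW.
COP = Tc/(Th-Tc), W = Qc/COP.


COP = 242.7000 / 104.2430 = 2.3282
W = 2.1850 / 2.3282 = 0.9385 kW

COP = 2.3282, W = 0.9385 kW


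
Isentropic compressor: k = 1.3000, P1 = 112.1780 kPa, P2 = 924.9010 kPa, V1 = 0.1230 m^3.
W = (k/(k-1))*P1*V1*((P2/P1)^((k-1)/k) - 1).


(k-1)/k = 0.2308
(P2/P1)^exp = 1.6272
W = 4.3333 * 112.1780 * 0.1230 * (1.6272 - 1) = 37.4979 kJ

37.4979 kJ


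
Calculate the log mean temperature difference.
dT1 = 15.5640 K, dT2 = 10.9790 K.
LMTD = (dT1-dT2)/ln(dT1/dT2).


dT1/dT2 = 1.4176
ln(dT1/dT2) = 0.3490
LMTD = 4.5850 / 0.3490 = 13.1384 K

13.1384 K


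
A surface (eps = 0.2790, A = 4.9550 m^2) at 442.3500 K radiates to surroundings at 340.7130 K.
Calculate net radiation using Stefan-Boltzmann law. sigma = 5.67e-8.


T^4 = 3.8288e+10
Tsurr^4 = 1.3476e+10
Q = 0.2790 * 5.67e-8 * 4.9550 * 2.4812e+10 = 1944.9045 W

1944.9045 W


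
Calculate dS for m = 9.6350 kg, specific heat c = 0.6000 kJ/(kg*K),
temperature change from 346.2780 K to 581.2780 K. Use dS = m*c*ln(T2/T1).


T2/T1 = 1.6786
ln(T2/T1) = 0.5180
dS = 9.6350 * 0.6000 * 0.5180 = 2.9945 kJ/K

2.9945 kJ/K


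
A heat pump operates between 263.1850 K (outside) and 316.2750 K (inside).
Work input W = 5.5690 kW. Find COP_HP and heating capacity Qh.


COP = 316.2750 / 53.0900 = 5.9573
Qh = 5.9573 * 5.5690 = 33.1764 kW

COP = 5.9573, Qh = 33.1764 kW


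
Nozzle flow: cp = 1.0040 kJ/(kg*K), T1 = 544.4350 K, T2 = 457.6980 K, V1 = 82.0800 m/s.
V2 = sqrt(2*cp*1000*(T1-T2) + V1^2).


dT = 86.7370 K
2*cp*1000*dT = 174167.8960
V1^2 = 6737.1264
V2 = sqrt(180905.0224) = 425.3293 m/s

425.3293 m/s


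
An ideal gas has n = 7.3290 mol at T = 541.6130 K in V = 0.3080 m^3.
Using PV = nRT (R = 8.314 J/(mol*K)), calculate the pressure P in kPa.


P = nRT/V = 7.3290 * 8.314 * 541.6130 / 0.3080
= 33002.2707 / 0.3080 = 107150.2294 Pa = 107.1502 kPa

107.1502 kPa


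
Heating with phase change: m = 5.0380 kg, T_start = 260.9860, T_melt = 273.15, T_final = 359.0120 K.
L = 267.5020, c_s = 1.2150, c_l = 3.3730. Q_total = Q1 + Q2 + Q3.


Q1 (sensible, solid) = 5.0380 * 1.2150 * 12.1640 = 74.4579 kJ
Q2 (latent) = 5.0380 * 267.5020 = 1347.6751 kJ
Q3 (sensible, liquid) = 5.0380 * 3.3730 * 85.8620 = 1459.0679 kJ
Q_total = 2881.2009 kJ

2881.2009 kJ


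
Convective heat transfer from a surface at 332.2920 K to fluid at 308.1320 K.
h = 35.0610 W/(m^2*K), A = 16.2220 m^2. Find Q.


dT = 24.1600 K
Q = 35.0610 * 16.2220 * 24.1600 = 13741.2305 W

13741.2305 W
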